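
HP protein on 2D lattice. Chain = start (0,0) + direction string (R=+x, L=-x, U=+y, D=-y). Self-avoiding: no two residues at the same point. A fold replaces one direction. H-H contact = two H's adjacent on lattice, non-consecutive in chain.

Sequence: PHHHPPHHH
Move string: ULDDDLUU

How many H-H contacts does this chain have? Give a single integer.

Answer: 1

Derivation:
Positions: [(0, 0), (0, 1), (-1, 1), (-1, 0), (-1, -1), (-1, -2), (-2, -2), (-2, -1), (-2, 0)]
H-H contact: residue 3 @(-1,0) - residue 8 @(-2, 0)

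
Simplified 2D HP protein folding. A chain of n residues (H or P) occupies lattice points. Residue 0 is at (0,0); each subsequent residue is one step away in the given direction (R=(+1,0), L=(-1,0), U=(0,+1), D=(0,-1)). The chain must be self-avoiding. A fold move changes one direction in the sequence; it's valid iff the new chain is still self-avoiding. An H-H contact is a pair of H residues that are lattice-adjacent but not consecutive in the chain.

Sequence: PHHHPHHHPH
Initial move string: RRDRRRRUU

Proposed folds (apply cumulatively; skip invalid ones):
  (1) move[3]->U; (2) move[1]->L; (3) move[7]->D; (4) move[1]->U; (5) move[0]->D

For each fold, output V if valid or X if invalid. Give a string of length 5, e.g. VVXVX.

Initial: RRDRRRRUU -> [(0, 0), (1, 0), (2, 0), (2, -1), (3, -1), (4, -1), (5, -1), (6, -1), (6, 0), (6, 1)]
Fold 1: move[3]->U => RRDURRRUU INVALID (collision), skipped
Fold 2: move[1]->L => RLDRRRRUU INVALID (collision), skipped
Fold 3: move[7]->D => RRDRRRRDU INVALID (collision), skipped
Fold 4: move[1]->U => RUDRRRRUU INVALID (collision), skipped
Fold 5: move[0]->D => DRDRRRRUU VALID

Answer: XXXXV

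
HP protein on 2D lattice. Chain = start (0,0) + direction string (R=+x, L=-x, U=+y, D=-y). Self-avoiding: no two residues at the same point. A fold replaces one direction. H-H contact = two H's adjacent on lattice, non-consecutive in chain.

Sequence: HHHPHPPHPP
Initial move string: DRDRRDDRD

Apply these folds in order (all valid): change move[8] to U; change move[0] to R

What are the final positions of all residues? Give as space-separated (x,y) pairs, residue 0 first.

Answer: (0,0) (1,0) (2,0) (2,-1) (3,-1) (4,-1) (4,-2) (4,-3) (5,-3) (5,-2)

Derivation:
Initial moves: DRDRRDDRD
Fold: move[8]->U => DRDRRDDRU (positions: [(0, 0), (0, -1), (1, -1), (1, -2), (2, -2), (3, -2), (3, -3), (3, -4), (4, -4), (4, -3)])
Fold: move[0]->R => RRDRRDDRU (positions: [(0, 0), (1, 0), (2, 0), (2, -1), (3, -1), (4, -1), (4, -2), (4, -3), (5, -3), (5, -2)])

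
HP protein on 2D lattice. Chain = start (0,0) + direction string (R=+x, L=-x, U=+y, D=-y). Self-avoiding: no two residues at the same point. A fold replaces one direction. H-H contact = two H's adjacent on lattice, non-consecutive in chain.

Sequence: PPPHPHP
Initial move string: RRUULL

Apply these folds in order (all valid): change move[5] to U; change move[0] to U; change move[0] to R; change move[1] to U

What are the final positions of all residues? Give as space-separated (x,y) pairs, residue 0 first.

Initial moves: RRUULL
Fold: move[5]->U => RRUULU (positions: [(0, 0), (1, 0), (2, 0), (2, 1), (2, 2), (1, 2), (1, 3)])
Fold: move[0]->U => URUULU (positions: [(0, 0), (0, 1), (1, 1), (1, 2), (1, 3), (0, 3), (0, 4)])
Fold: move[0]->R => RRUULU (positions: [(0, 0), (1, 0), (2, 0), (2, 1), (2, 2), (1, 2), (1, 3)])
Fold: move[1]->U => RUUULU (positions: [(0, 0), (1, 0), (1, 1), (1, 2), (1, 3), (0, 3), (0, 4)])

Answer: (0,0) (1,0) (1,1) (1,2) (1,3) (0,3) (0,4)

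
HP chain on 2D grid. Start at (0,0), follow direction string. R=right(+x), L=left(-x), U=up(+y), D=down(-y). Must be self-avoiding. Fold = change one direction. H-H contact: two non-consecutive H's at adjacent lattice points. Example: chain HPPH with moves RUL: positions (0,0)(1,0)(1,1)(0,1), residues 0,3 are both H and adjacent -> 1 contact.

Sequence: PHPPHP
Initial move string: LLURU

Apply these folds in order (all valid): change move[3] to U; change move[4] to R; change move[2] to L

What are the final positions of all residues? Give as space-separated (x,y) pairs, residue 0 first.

Initial moves: LLURU
Fold: move[3]->U => LLUUU (positions: [(0, 0), (-1, 0), (-2, 0), (-2, 1), (-2, 2), (-2, 3)])
Fold: move[4]->R => LLUUR (positions: [(0, 0), (-1, 0), (-2, 0), (-2, 1), (-2, 2), (-1, 2)])
Fold: move[2]->L => LLLUR (positions: [(0, 0), (-1, 0), (-2, 0), (-3, 0), (-3, 1), (-2, 1)])

Answer: (0,0) (-1,0) (-2,0) (-3,0) (-3,1) (-2,1)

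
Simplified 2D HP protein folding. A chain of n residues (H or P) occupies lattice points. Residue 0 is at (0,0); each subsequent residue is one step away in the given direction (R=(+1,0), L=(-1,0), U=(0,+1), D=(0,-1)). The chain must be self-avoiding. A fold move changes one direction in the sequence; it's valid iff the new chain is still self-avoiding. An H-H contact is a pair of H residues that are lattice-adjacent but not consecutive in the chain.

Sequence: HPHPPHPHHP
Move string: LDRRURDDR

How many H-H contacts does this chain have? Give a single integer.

Answer: 1

Derivation:
Positions: [(0, 0), (-1, 0), (-1, -1), (0, -1), (1, -1), (1, 0), (2, 0), (2, -1), (2, -2), (3, -2)]
H-H contact: residue 0 @(0,0) - residue 5 @(1, 0)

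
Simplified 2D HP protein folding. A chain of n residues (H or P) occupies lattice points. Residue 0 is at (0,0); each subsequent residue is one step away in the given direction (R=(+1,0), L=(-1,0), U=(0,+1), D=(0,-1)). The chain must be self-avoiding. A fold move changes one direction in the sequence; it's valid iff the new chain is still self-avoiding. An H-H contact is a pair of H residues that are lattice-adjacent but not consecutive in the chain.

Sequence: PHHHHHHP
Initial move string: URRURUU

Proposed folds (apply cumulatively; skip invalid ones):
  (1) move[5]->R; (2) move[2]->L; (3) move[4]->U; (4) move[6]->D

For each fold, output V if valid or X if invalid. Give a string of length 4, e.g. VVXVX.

Initial: URRURUU -> [(0, 0), (0, 1), (1, 1), (2, 1), (2, 2), (3, 2), (3, 3), (3, 4)]
Fold 1: move[5]->R => URRURRU VALID
Fold 2: move[2]->L => URLURRU INVALID (collision), skipped
Fold 3: move[4]->U => URRUURU VALID
Fold 4: move[6]->D => URRUURD VALID

Answer: VXVV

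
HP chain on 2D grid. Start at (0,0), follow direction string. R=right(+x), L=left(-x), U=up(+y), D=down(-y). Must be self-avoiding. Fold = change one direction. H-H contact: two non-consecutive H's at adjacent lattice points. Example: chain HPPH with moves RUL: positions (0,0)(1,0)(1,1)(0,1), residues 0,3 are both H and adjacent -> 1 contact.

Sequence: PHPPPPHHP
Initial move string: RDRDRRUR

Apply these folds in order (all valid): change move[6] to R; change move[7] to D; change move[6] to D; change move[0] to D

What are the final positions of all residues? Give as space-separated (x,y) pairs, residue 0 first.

Answer: (0,0) (0,-1) (0,-2) (1,-2) (1,-3) (2,-3) (3,-3) (3,-4) (3,-5)

Derivation:
Initial moves: RDRDRRUR
Fold: move[6]->R => RDRDRRRR (positions: [(0, 0), (1, 0), (1, -1), (2, -1), (2, -2), (3, -2), (4, -2), (5, -2), (6, -2)])
Fold: move[7]->D => RDRDRRRD (positions: [(0, 0), (1, 0), (1, -1), (2, -1), (2, -2), (3, -2), (4, -2), (5, -2), (5, -3)])
Fold: move[6]->D => RDRDRRDD (positions: [(0, 0), (1, 0), (1, -1), (2, -1), (2, -2), (3, -2), (4, -2), (4, -3), (4, -4)])
Fold: move[0]->D => DDRDRRDD (positions: [(0, 0), (0, -1), (0, -2), (1, -2), (1, -3), (2, -3), (3, -3), (3, -4), (3, -5)])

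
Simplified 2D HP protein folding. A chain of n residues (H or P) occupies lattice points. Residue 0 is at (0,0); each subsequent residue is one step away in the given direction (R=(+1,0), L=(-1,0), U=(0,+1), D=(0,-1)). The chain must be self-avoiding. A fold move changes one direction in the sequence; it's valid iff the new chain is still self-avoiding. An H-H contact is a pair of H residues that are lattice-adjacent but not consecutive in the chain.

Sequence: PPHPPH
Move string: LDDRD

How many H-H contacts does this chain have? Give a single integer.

Positions: [(0, 0), (-1, 0), (-1, -1), (-1, -2), (0, -2), (0, -3)]
No H-H contacts found.

Answer: 0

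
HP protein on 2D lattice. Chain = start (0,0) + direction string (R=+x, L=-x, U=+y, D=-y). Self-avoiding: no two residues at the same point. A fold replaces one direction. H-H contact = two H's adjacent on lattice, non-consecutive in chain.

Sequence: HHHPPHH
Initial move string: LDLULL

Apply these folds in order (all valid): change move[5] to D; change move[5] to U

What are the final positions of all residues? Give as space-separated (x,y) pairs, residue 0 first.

Answer: (0,0) (-1,0) (-1,-1) (-2,-1) (-2,0) (-3,0) (-3,1)

Derivation:
Initial moves: LDLULL
Fold: move[5]->D => LDLULD (positions: [(0, 0), (-1, 0), (-1, -1), (-2, -1), (-2, 0), (-3, 0), (-3, -1)])
Fold: move[5]->U => LDLULU (positions: [(0, 0), (-1, 0), (-1, -1), (-2, -1), (-2, 0), (-3, 0), (-3, 1)])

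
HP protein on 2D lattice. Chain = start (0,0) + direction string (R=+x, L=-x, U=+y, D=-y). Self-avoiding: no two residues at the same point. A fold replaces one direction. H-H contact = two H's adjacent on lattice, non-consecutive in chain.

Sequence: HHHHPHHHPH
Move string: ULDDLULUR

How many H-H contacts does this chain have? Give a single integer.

Answer: 4

Derivation:
Positions: [(0, 0), (0, 1), (-1, 1), (-1, 0), (-1, -1), (-2, -1), (-2, 0), (-3, 0), (-3, 1), (-2, 1)]
H-H contact: residue 0 @(0,0) - residue 3 @(-1, 0)
H-H contact: residue 2 @(-1,1) - residue 9 @(-2, 1)
H-H contact: residue 3 @(-1,0) - residue 6 @(-2, 0)
H-H contact: residue 6 @(-2,0) - residue 9 @(-2, 1)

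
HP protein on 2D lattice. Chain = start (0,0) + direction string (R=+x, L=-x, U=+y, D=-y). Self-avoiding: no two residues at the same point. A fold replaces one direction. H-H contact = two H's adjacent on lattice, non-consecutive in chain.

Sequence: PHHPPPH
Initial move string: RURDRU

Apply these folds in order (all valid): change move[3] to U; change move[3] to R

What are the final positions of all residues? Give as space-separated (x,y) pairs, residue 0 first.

Answer: (0,0) (1,0) (1,1) (2,1) (3,1) (4,1) (4,2)

Derivation:
Initial moves: RURDRU
Fold: move[3]->U => RURURU (positions: [(0, 0), (1, 0), (1, 1), (2, 1), (2, 2), (3, 2), (3, 3)])
Fold: move[3]->R => RURRRU (positions: [(0, 0), (1, 0), (1, 1), (2, 1), (3, 1), (4, 1), (4, 2)])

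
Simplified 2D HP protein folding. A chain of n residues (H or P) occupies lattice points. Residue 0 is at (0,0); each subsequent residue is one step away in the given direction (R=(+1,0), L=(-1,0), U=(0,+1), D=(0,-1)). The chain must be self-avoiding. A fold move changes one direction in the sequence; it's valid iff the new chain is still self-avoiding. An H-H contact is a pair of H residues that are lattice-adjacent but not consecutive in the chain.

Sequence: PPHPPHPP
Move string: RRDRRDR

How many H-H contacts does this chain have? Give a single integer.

Positions: [(0, 0), (1, 0), (2, 0), (2, -1), (3, -1), (4, -1), (4, -2), (5, -2)]
No H-H contacts found.

Answer: 0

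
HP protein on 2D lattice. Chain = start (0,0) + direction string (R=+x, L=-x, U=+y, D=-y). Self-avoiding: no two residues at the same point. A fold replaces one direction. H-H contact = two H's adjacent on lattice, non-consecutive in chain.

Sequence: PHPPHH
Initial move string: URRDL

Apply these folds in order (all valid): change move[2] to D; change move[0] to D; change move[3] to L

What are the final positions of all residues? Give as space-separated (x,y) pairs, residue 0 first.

Answer: (0,0) (0,-1) (1,-1) (1,-2) (0,-2) (-1,-2)

Derivation:
Initial moves: URRDL
Fold: move[2]->D => URDDL (positions: [(0, 0), (0, 1), (1, 1), (1, 0), (1, -1), (0, -1)])
Fold: move[0]->D => DRDDL (positions: [(0, 0), (0, -1), (1, -1), (1, -2), (1, -3), (0, -3)])
Fold: move[3]->L => DRDLL (positions: [(0, 0), (0, -1), (1, -1), (1, -2), (0, -2), (-1, -2)])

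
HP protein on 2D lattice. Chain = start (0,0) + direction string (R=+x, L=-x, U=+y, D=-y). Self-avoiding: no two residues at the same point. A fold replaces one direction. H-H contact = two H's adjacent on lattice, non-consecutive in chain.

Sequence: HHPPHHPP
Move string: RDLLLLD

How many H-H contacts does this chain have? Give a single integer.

Positions: [(0, 0), (1, 0), (1, -1), (0, -1), (-1, -1), (-2, -1), (-3, -1), (-3, -2)]
No H-H contacts found.

Answer: 0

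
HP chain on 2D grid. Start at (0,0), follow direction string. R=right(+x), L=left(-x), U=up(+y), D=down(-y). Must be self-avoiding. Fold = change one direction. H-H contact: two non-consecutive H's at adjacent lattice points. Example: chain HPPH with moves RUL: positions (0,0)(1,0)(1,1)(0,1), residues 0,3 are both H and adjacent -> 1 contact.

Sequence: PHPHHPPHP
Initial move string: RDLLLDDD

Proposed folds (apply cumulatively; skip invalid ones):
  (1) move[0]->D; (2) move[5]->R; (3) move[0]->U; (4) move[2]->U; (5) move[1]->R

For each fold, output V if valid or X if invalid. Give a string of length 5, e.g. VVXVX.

Initial: RDLLLDDD -> [(0, 0), (1, 0), (1, -1), (0, -1), (-1, -1), (-2, -1), (-2, -2), (-2, -3), (-2, -4)]
Fold 1: move[0]->D => DDLLLDDD VALID
Fold 2: move[5]->R => DDLLLRDD INVALID (collision), skipped
Fold 3: move[0]->U => UDLLLDDD INVALID (collision), skipped
Fold 4: move[2]->U => DDULLDDD INVALID (collision), skipped
Fold 5: move[1]->R => DRLLLDDD INVALID (collision), skipped

Answer: VXXXX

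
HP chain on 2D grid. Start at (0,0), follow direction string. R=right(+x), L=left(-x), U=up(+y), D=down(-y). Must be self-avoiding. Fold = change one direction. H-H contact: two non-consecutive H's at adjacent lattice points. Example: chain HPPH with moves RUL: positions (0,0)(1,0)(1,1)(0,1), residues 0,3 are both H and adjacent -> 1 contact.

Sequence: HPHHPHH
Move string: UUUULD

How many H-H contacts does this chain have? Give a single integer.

Answer: 1

Derivation:
Positions: [(0, 0), (0, 1), (0, 2), (0, 3), (0, 4), (-1, 4), (-1, 3)]
H-H contact: residue 3 @(0,3) - residue 6 @(-1, 3)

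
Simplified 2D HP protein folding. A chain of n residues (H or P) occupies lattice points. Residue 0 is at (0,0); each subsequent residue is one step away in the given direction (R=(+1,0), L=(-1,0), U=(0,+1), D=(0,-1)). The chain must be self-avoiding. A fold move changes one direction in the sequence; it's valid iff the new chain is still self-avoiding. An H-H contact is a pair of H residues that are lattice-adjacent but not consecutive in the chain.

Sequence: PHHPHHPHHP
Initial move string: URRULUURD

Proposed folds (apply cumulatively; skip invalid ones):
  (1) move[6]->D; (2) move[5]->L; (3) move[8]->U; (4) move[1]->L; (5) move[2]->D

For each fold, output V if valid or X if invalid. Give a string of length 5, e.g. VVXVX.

Initial: URRULUURD -> [(0, 0), (0, 1), (1, 1), (2, 1), (2, 2), (1, 2), (1, 3), (1, 4), (2, 4), (2, 3)]
Fold 1: move[6]->D => URRULUDRD INVALID (collision), skipped
Fold 2: move[5]->L => URRULLURD INVALID (collision), skipped
Fold 3: move[8]->U => URRULUURU VALID
Fold 4: move[1]->L => ULRULUURU INVALID (collision), skipped
Fold 5: move[2]->D => URDULUURU INVALID (collision), skipped

Answer: XXVXX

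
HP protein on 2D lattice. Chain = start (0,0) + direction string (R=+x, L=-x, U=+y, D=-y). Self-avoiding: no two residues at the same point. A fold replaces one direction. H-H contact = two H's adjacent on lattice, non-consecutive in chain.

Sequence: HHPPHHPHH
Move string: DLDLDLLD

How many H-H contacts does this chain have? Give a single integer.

Positions: [(0, 0), (0, -1), (-1, -1), (-1, -2), (-2, -2), (-2, -3), (-3, -3), (-4, -3), (-4, -4)]
No H-H contacts found.

Answer: 0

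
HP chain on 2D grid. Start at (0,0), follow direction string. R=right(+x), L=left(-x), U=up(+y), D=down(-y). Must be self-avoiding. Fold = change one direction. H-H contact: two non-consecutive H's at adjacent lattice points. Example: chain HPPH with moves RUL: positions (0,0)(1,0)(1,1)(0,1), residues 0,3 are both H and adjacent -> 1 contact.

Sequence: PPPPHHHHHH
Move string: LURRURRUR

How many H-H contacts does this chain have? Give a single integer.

Positions: [(0, 0), (-1, 0), (-1, 1), (0, 1), (1, 1), (1, 2), (2, 2), (3, 2), (3, 3), (4, 3)]
No H-H contacts found.

Answer: 0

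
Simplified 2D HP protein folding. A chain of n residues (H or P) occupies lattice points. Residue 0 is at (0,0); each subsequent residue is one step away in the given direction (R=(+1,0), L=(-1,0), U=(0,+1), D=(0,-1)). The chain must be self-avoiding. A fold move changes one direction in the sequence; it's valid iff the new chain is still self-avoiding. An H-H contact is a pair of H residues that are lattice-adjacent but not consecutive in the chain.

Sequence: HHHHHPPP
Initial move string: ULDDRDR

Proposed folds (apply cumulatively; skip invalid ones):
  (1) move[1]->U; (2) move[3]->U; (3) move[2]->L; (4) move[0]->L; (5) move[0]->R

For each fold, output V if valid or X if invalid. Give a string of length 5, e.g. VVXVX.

Answer: XXVVX

Derivation:
Initial: ULDDRDR -> [(0, 0), (0, 1), (-1, 1), (-1, 0), (-1, -1), (0, -1), (0, -2), (1, -2)]
Fold 1: move[1]->U => UUDDRDR INVALID (collision), skipped
Fold 2: move[3]->U => ULDURDR INVALID (collision), skipped
Fold 3: move[2]->L => ULLDRDR VALID
Fold 4: move[0]->L => LLLDRDR VALID
Fold 5: move[0]->R => RLLDRDR INVALID (collision), skipped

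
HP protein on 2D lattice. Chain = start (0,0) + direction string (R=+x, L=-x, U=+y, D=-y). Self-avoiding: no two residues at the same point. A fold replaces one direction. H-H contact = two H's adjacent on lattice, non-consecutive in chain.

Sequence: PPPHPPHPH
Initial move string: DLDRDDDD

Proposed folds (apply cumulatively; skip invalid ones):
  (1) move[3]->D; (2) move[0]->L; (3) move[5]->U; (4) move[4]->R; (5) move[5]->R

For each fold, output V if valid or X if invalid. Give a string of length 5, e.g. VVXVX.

Initial: DLDRDDDD -> [(0, 0), (0, -1), (-1, -1), (-1, -2), (0, -2), (0, -3), (0, -4), (0, -5), (0, -6)]
Fold 1: move[3]->D => DLDDDDDD VALID
Fold 2: move[0]->L => LLDDDDDD VALID
Fold 3: move[5]->U => LLDDDUDD INVALID (collision), skipped
Fold 4: move[4]->R => LLDDRDDD VALID
Fold 5: move[5]->R => LLDDRRDD VALID

Answer: VVXVV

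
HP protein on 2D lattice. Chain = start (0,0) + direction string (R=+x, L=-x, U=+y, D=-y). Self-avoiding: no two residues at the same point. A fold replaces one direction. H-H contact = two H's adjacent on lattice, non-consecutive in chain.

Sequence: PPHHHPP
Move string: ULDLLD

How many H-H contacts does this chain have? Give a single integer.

Positions: [(0, 0), (0, 1), (-1, 1), (-1, 0), (-2, 0), (-3, 0), (-3, -1)]
No H-H contacts found.

Answer: 0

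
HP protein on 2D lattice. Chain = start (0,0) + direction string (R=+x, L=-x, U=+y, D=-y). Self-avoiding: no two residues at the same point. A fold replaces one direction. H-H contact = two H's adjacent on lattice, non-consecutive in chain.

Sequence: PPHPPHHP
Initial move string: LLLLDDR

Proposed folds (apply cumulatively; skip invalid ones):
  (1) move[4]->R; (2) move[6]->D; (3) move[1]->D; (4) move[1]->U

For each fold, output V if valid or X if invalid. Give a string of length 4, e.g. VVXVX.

Initial: LLLLDDR -> [(0, 0), (-1, 0), (-2, 0), (-3, 0), (-4, 0), (-4, -1), (-4, -2), (-3, -2)]
Fold 1: move[4]->R => LLLLRDR INVALID (collision), skipped
Fold 2: move[6]->D => LLLLDDD VALID
Fold 3: move[1]->D => LDLLDDD VALID
Fold 4: move[1]->U => LULLDDD VALID

Answer: XVVV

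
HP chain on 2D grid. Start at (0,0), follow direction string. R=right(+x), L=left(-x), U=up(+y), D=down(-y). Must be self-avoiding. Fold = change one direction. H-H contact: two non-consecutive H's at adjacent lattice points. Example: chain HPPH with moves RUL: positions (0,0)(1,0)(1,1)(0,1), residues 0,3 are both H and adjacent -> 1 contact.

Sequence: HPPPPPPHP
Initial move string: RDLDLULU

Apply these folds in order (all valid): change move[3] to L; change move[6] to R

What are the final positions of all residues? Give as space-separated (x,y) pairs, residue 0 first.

Answer: (0,0) (1,0) (1,-1) (0,-1) (-1,-1) (-2,-1) (-2,0) (-1,0) (-1,1)

Derivation:
Initial moves: RDLDLULU
Fold: move[3]->L => RDLLLULU (positions: [(0, 0), (1, 0), (1, -1), (0, -1), (-1, -1), (-2, -1), (-2, 0), (-3, 0), (-3, 1)])
Fold: move[6]->R => RDLLLURU (positions: [(0, 0), (1, 0), (1, -1), (0, -1), (-1, -1), (-2, -1), (-2, 0), (-1, 0), (-1, 1)])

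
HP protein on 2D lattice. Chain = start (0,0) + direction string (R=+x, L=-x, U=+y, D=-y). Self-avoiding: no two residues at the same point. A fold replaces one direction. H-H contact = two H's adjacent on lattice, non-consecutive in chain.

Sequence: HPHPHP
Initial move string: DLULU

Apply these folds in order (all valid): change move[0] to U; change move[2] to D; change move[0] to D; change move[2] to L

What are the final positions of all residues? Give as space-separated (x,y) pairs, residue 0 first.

Initial moves: DLULU
Fold: move[0]->U => ULULU (positions: [(0, 0), (0, 1), (-1, 1), (-1, 2), (-2, 2), (-2, 3)])
Fold: move[2]->D => ULDLU (positions: [(0, 0), (0, 1), (-1, 1), (-1, 0), (-2, 0), (-2, 1)])
Fold: move[0]->D => DLDLU (positions: [(0, 0), (0, -1), (-1, -1), (-1, -2), (-2, -2), (-2, -1)])
Fold: move[2]->L => DLLLU (positions: [(0, 0), (0, -1), (-1, -1), (-2, -1), (-3, -1), (-3, 0)])

Answer: (0,0) (0,-1) (-1,-1) (-2,-1) (-3,-1) (-3,0)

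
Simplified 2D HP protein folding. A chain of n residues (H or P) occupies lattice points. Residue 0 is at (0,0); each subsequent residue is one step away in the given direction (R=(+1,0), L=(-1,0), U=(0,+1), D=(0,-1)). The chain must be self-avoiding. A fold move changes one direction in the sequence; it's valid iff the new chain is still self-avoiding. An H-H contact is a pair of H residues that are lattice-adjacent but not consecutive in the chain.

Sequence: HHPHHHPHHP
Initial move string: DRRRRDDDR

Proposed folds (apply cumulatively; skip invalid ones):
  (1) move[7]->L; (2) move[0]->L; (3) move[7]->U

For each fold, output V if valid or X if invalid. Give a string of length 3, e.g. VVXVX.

Initial: DRRRRDDDR -> [(0, 0), (0, -1), (1, -1), (2, -1), (3, -1), (4, -1), (4, -2), (4, -3), (4, -4), (5, -4)]
Fold 1: move[7]->L => DRRRRDDLR INVALID (collision), skipped
Fold 2: move[0]->L => LRRRRDDDR INVALID (collision), skipped
Fold 3: move[7]->U => DRRRRDDUR INVALID (collision), skipped

Answer: XXX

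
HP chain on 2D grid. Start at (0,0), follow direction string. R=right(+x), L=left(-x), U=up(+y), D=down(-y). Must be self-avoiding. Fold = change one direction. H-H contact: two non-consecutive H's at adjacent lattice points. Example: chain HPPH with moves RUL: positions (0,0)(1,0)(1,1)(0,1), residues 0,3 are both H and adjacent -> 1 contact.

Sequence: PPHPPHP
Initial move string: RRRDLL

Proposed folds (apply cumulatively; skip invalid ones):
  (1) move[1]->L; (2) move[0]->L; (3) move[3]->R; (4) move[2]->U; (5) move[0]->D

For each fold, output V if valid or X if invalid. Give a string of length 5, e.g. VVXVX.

Initial: RRRDLL -> [(0, 0), (1, 0), (2, 0), (3, 0), (3, -1), (2, -1), (1, -1)]
Fold 1: move[1]->L => RLRDLL INVALID (collision), skipped
Fold 2: move[0]->L => LRRDLL INVALID (collision), skipped
Fold 3: move[3]->R => RRRRLL INVALID (collision), skipped
Fold 4: move[2]->U => RRUDLL INVALID (collision), skipped
Fold 5: move[0]->D => DRRDLL VALID

Answer: XXXXV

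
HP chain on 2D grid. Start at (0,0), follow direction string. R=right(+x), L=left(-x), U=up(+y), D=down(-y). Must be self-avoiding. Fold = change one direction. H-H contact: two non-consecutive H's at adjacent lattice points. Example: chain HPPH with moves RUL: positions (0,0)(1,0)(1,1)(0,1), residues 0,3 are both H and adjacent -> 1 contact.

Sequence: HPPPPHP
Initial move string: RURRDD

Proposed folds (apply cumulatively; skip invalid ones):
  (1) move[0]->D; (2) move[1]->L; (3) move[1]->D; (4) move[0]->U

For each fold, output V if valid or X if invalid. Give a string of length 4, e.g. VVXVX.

Answer: XXVX

Derivation:
Initial: RURRDD -> [(0, 0), (1, 0), (1, 1), (2, 1), (3, 1), (3, 0), (3, -1)]
Fold 1: move[0]->D => DURRDD INVALID (collision), skipped
Fold 2: move[1]->L => RLRRDD INVALID (collision), skipped
Fold 3: move[1]->D => RDRRDD VALID
Fold 4: move[0]->U => UDRRDD INVALID (collision), skipped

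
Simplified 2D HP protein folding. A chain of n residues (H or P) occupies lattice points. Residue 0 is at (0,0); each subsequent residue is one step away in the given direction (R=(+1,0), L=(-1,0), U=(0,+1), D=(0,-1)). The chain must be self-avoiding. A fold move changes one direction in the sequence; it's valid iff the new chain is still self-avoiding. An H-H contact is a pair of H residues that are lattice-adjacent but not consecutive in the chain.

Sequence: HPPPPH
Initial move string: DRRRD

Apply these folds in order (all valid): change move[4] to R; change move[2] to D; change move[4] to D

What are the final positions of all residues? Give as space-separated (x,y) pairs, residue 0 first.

Initial moves: DRRRD
Fold: move[4]->R => DRRRR (positions: [(0, 0), (0, -1), (1, -1), (2, -1), (3, -1), (4, -1)])
Fold: move[2]->D => DRDRR (positions: [(0, 0), (0, -1), (1, -1), (1, -2), (2, -2), (3, -2)])
Fold: move[4]->D => DRDRD (positions: [(0, 0), (0, -1), (1, -1), (1, -2), (2, -2), (2, -3)])

Answer: (0,0) (0,-1) (1,-1) (1,-2) (2,-2) (2,-3)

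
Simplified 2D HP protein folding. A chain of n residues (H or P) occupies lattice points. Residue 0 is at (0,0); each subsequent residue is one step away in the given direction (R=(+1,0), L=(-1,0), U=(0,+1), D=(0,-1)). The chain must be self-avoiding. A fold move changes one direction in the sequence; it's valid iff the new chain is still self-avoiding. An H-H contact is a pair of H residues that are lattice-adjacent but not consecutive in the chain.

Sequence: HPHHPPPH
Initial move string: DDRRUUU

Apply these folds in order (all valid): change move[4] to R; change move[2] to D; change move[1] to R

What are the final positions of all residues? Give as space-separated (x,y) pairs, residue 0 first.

Initial moves: DDRRUUU
Fold: move[4]->R => DDRRRUU (positions: [(0, 0), (0, -1), (0, -2), (1, -2), (2, -2), (3, -2), (3, -1), (3, 0)])
Fold: move[2]->D => DDDRRUU (positions: [(0, 0), (0, -1), (0, -2), (0, -3), (1, -3), (2, -3), (2, -2), (2, -1)])
Fold: move[1]->R => DRDRRUU (positions: [(0, 0), (0, -1), (1, -1), (1, -2), (2, -2), (3, -2), (3, -1), (3, 0)])

Answer: (0,0) (0,-1) (1,-1) (1,-2) (2,-2) (3,-2) (3,-1) (3,0)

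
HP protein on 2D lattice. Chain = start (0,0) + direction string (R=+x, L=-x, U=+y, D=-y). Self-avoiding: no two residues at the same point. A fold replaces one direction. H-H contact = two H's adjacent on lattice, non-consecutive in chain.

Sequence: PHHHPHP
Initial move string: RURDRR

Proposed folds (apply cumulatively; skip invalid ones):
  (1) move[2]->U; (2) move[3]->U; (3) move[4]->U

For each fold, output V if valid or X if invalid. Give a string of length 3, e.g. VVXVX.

Initial: RURDRR -> [(0, 0), (1, 0), (1, 1), (2, 1), (2, 0), (3, 0), (4, 0)]
Fold 1: move[2]->U => RUUDRR INVALID (collision), skipped
Fold 2: move[3]->U => RURURR VALID
Fold 3: move[4]->U => RURUUR VALID

Answer: XVV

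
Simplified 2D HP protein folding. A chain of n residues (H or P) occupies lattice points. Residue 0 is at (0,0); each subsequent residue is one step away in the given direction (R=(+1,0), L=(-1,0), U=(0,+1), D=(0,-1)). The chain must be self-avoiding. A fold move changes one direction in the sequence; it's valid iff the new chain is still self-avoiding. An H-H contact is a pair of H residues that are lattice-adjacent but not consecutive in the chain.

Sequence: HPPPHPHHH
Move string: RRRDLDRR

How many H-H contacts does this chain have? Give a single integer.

Positions: [(0, 0), (1, 0), (2, 0), (3, 0), (3, -1), (2, -1), (2, -2), (3, -2), (4, -2)]
H-H contact: residue 4 @(3,-1) - residue 7 @(3, -2)

Answer: 1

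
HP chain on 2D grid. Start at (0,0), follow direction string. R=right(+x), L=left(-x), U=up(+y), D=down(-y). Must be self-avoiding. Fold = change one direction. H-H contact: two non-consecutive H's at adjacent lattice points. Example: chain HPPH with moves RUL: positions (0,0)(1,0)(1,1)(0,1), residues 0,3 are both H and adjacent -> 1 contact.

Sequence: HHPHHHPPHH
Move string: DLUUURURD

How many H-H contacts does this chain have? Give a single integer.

Positions: [(0, 0), (0, -1), (-1, -1), (-1, 0), (-1, 1), (-1, 2), (0, 2), (0, 3), (1, 3), (1, 2)]
H-H contact: residue 0 @(0,0) - residue 3 @(-1, 0)

Answer: 1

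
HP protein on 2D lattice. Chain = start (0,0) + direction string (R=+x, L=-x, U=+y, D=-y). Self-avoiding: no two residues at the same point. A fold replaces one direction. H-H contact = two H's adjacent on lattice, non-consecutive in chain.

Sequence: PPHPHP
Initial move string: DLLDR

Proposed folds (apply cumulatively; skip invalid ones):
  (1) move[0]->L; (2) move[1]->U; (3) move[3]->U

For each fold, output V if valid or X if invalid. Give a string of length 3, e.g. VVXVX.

Answer: VXV

Derivation:
Initial: DLLDR -> [(0, 0), (0, -1), (-1, -1), (-2, -1), (-2, -2), (-1, -2)]
Fold 1: move[0]->L => LLLDR VALID
Fold 2: move[1]->U => LULDR INVALID (collision), skipped
Fold 3: move[3]->U => LLLUR VALID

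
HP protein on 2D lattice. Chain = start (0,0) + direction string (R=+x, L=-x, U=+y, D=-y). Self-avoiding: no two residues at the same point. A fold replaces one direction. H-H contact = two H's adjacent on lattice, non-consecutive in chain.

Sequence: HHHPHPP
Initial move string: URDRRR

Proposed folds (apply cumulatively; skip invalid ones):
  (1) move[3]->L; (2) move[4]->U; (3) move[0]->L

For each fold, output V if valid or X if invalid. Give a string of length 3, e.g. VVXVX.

Initial: URDRRR -> [(0, 0), (0, 1), (1, 1), (1, 0), (2, 0), (3, 0), (4, 0)]
Fold 1: move[3]->L => URDLRR INVALID (collision), skipped
Fold 2: move[4]->U => URDRUR VALID
Fold 3: move[0]->L => LRDRUR INVALID (collision), skipped

Answer: XVX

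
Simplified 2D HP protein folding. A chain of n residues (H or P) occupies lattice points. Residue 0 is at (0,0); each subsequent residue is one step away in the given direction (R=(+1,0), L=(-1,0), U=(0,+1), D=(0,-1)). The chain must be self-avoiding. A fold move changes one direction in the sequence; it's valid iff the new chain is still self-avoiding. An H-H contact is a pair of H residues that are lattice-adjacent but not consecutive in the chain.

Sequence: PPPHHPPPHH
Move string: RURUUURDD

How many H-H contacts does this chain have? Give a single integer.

Positions: [(0, 0), (1, 0), (1, 1), (2, 1), (2, 2), (2, 3), (2, 4), (3, 4), (3, 3), (3, 2)]
H-H contact: residue 4 @(2,2) - residue 9 @(3, 2)

Answer: 1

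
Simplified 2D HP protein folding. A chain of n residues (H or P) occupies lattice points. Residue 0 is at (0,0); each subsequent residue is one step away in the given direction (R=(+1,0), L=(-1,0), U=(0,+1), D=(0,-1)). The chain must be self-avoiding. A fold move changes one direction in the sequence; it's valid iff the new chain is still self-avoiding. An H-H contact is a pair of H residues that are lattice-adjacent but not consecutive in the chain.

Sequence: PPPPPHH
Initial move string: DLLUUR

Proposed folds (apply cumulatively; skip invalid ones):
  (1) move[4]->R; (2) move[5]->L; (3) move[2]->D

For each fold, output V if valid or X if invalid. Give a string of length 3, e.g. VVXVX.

Initial: DLLUUR -> [(0, 0), (0, -1), (-1, -1), (-2, -1), (-2, 0), (-2, 1), (-1, 1)]
Fold 1: move[4]->R => DLLURR INVALID (collision), skipped
Fold 2: move[5]->L => DLLUUL VALID
Fold 3: move[2]->D => DLDUUL INVALID (collision), skipped

Answer: XVX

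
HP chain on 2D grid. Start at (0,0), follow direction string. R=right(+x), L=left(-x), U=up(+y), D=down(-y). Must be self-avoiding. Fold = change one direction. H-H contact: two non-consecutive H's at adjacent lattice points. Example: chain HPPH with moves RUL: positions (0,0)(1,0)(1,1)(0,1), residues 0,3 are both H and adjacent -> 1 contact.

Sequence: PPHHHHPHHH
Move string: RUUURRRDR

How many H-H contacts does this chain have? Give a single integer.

Positions: [(0, 0), (1, 0), (1, 1), (1, 2), (1, 3), (2, 3), (3, 3), (4, 3), (4, 2), (5, 2)]
No H-H contacts found.

Answer: 0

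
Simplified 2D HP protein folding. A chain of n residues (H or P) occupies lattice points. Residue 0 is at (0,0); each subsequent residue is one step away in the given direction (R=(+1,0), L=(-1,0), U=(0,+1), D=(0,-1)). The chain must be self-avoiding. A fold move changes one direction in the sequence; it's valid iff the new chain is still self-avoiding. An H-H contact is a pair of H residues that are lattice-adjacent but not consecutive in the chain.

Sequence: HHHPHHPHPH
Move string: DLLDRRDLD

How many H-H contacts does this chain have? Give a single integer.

Positions: [(0, 0), (0, -1), (-1, -1), (-2, -1), (-2, -2), (-1, -2), (0, -2), (0, -3), (-1, -3), (-1, -4)]
H-H contact: residue 2 @(-1,-1) - residue 5 @(-1, -2)

Answer: 1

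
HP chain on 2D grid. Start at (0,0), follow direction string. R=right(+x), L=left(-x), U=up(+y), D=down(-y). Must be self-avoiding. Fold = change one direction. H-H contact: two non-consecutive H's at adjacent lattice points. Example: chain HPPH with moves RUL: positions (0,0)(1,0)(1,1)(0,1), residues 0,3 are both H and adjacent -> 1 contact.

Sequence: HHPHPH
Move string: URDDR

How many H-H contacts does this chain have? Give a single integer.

Answer: 1

Derivation:
Positions: [(0, 0), (0, 1), (1, 1), (1, 0), (1, -1), (2, -1)]
H-H contact: residue 0 @(0,0) - residue 3 @(1, 0)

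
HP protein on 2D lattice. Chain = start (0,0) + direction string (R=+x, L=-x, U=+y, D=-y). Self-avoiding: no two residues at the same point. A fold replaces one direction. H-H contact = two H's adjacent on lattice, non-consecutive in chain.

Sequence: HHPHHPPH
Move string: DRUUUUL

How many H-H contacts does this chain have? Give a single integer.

Answer: 1

Derivation:
Positions: [(0, 0), (0, -1), (1, -1), (1, 0), (1, 1), (1, 2), (1, 3), (0, 3)]
H-H contact: residue 0 @(0,0) - residue 3 @(1, 0)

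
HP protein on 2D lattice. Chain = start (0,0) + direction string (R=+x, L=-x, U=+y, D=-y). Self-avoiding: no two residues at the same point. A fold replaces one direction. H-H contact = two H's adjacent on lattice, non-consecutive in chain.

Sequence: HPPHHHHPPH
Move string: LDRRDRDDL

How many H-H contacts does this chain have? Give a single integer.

Positions: [(0, 0), (-1, 0), (-1, -1), (0, -1), (1, -1), (1, -2), (2, -2), (2, -3), (2, -4), (1, -4)]
H-H contact: residue 0 @(0,0) - residue 3 @(0, -1)

Answer: 1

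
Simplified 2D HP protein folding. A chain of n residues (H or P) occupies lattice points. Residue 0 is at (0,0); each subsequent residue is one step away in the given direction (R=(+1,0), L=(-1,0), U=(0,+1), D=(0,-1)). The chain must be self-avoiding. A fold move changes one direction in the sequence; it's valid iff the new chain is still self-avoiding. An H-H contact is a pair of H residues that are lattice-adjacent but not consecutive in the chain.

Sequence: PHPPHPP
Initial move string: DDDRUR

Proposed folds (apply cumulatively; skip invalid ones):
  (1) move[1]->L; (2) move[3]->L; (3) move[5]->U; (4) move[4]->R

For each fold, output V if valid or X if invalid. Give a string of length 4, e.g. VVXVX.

Answer: XXVV

Derivation:
Initial: DDDRUR -> [(0, 0), (0, -1), (0, -2), (0, -3), (1, -3), (1, -2), (2, -2)]
Fold 1: move[1]->L => DLDRUR INVALID (collision), skipped
Fold 2: move[3]->L => DDDLUR INVALID (collision), skipped
Fold 3: move[5]->U => DDDRUU VALID
Fold 4: move[4]->R => DDDRRU VALID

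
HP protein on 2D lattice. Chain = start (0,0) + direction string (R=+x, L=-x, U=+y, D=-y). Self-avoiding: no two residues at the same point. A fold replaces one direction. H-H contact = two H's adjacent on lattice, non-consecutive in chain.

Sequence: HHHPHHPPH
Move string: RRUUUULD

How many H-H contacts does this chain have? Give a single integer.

Answer: 1

Derivation:
Positions: [(0, 0), (1, 0), (2, 0), (2, 1), (2, 2), (2, 3), (2, 4), (1, 4), (1, 3)]
H-H contact: residue 5 @(2,3) - residue 8 @(1, 3)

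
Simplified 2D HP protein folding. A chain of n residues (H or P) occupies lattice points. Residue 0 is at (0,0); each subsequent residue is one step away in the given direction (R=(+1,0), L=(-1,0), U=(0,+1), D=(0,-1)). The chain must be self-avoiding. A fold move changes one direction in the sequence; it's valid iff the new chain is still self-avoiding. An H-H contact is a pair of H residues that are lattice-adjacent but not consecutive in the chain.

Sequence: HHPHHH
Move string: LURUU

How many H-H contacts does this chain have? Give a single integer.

Positions: [(0, 0), (-1, 0), (-1, 1), (0, 1), (0, 2), (0, 3)]
H-H contact: residue 0 @(0,0) - residue 3 @(0, 1)

Answer: 1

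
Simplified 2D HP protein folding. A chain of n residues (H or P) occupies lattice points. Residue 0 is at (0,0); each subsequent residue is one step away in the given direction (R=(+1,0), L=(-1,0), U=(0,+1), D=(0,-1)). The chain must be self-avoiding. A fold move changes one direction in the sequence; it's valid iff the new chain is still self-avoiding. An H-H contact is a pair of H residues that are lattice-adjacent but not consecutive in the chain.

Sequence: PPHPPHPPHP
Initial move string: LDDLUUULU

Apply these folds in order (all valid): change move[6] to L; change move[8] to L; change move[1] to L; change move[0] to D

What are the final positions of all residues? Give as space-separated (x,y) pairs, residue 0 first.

Initial moves: LDDLUUULU
Fold: move[6]->L => LDDLUULLU (positions: [(0, 0), (-1, 0), (-1, -1), (-1, -2), (-2, -2), (-2, -1), (-2, 0), (-3, 0), (-4, 0), (-4, 1)])
Fold: move[8]->L => LDDLUULLL (positions: [(0, 0), (-1, 0), (-1, -1), (-1, -2), (-2, -2), (-2, -1), (-2, 0), (-3, 0), (-4, 0), (-5, 0)])
Fold: move[1]->L => LLDLUULLL (positions: [(0, 0), (-1, 0), (-2, 0), (-2, -1), (-3, -1), (-3, 0), (-3, 1), (-4, 1), (-5, 1), (-6, 1)])
Fold: move[0]->D => DLDLUULLL (positions: [(0, 0), (0, -1), (-1, -1), (-1, -2), (-2, -2), (-2, -1), (-2, 0), (-3, 0), (-4, 0), (-5, 0)])

Answer: (0,0) (0,-1) (-1,-1) (-1,-2) (-2,-2) (-2,-1) (-2,0) (-3,0) (-4,0) (-5,0)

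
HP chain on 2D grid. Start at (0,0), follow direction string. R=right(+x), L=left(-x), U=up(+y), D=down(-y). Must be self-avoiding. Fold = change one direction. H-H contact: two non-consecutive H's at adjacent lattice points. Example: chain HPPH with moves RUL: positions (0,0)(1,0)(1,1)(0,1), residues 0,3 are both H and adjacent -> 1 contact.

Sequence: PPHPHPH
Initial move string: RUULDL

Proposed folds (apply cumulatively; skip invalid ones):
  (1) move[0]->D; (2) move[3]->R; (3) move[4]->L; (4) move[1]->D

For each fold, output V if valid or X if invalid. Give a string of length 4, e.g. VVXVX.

Answer: XXVX

Derivation:
Initial: RUULDL -> [(0, 0), (1, 0), (1, 1), (1, 2), (0, 2), (0, 1), (-1, 1)]
Fold 1: move[0]->D => DUULDL INVALID (collision), skipped
Fold 2: move[3]->R => RUURDL INVALID (collision), skipped
Fold 3: move[4]->L => RUULLL VALID
Fold 4: move[1]->D => RDULLL INVALID (collision), skipped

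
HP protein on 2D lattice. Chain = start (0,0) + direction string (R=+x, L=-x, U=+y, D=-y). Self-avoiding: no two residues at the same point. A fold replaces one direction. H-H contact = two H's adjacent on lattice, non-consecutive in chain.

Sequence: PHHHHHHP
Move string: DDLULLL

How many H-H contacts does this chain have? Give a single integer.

Positions: [(0, 0), (0, -1), (0, -2), (-1, -2), (-1, -1), (-2, -1), (-3, -1), (-4, -1)]
H-H contact: residue 1 @(0,-1) - residue 4 @(-1, -1)

Answer: 1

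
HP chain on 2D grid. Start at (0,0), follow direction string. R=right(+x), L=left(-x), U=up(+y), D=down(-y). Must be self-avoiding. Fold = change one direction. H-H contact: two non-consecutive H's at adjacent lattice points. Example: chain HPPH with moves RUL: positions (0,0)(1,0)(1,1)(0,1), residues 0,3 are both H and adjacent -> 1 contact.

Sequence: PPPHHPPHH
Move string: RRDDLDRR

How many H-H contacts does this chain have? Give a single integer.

Positions: [(0, 0), (1, 0), (2, 0), (2, -1), (2, -2), (1, -2), (1, -3), (2, -3), (3, -3)]
H-H contact: residue 4 @(2,-2) - residue 7 @(2, -3)

Answer: 1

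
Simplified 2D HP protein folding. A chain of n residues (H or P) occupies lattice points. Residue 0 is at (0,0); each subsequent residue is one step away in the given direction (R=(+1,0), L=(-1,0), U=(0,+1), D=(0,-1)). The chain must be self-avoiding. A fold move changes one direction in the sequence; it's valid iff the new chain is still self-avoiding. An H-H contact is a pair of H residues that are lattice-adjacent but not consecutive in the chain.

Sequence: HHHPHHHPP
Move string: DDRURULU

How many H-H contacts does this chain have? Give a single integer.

Answer: 1

Derivation:
Positions: [(0, 0), (0, -1), (0, -2), (1, -2), (1, -1), (2, -1), (2, 0), (1, 0), (1, 1)]
H-H contact: residue 1 @(0,-1) - residue 4 @(1, -1)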